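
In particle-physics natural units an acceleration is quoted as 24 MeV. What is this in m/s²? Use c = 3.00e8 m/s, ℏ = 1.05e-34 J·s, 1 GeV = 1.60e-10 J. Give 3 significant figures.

1.10e31 m/s²

Acceleration is [L]/[T]² = c·[E]/ℏ.
1 GeV → c/ℏ × (1 GeV in J) = 4.57e32 m/s².
Convert the energy scale: 24 MeV = 0.0240 GeV.
Result: 0.0240 × 4.57e32 = 1.10e31 m/s².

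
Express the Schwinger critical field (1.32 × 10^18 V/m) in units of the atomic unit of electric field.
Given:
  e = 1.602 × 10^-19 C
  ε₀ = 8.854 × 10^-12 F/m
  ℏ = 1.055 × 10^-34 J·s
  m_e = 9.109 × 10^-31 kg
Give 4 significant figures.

2.573 × 10^6

atomic unit of electric field: E_au = E_h/(e a₀) = m_e²e⁵/((4πε₀)³ℏ⁴) = 5.131 × 10^11 V/m.
1.32 × 10^18 / 5.131 × 10^11 = 2.573 × 10^6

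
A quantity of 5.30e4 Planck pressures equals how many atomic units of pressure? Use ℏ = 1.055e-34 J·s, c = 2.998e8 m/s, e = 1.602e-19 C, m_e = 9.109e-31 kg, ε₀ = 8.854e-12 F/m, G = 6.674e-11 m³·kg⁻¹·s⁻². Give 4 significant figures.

8.382e104

Planck pressure: p_P = c⁷/(ℏG²) = 4.632e113 Pa
atomic unit of pressure: P_au = E_h/a₀³ = m_e⁴e¹⁰/((4πε₀)⁵ℏ⁸) = 2.929e13 Pa
5.30e4 × 4.632e113 / 2.929e13 = 8.382e104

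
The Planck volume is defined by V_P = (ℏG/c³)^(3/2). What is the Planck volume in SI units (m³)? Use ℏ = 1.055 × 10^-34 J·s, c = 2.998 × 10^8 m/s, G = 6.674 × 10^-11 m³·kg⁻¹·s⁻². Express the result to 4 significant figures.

4.224 × 10^-105 m³

V_P = (ℏG/c³)^(3/2)
  = √(1.784 × 10^-209)
  = 4.224 × 10^-105 m³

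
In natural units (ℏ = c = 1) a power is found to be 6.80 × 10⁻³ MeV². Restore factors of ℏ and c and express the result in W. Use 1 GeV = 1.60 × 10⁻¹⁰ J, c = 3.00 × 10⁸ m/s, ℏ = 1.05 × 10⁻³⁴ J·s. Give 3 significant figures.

Power is [E]/[T] = [E]²/ℏ.
1 GeV² → 1/ℏ × (1 GeV in J)² = 2.44 × 10¹⁴ W.
Convert the energy scale: 6.80 × 10⁻³ MeV² = 6.80 × 10⁻⁹ GeV².
Result: 6.80 × 10⁻⁹ × 2.44 × 10¹⁴ = 1.66 × 10⁶ W.

1.66 × 10⁶ W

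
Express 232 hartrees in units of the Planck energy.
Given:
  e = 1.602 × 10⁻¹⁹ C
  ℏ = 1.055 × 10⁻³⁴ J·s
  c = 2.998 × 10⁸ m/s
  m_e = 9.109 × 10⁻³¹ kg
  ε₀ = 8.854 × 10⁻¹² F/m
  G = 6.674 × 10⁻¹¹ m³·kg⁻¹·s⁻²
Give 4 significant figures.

5.163 × 10⁻²⁵

hartree: E_h = m_e e⁴/(4πε₀ℏ)² = 4.354 × 10⁻¹⁸ J
Planck energy: E_P = √(ℏc⁵/G) = 1.957 × 10⁹ J
232 × 4.354 × 10⁻¹⁸ / 1.957 × 10⁹ = 5.163 × 10⁻²⁵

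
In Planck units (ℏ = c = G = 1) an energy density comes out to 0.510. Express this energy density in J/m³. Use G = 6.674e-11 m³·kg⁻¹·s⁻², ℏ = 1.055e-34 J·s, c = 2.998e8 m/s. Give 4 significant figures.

2.362e113 J/m³

One Planck energy density: u_P = c⁷/(ℏG²) = 4.632e113 J/m³.
0.510 × 4.632e113 J/m³ = 2.362e113 J/m³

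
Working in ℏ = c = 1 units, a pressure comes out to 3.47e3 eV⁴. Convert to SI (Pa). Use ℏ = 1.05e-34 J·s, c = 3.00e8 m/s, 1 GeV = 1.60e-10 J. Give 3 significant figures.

Pressure is [E]/[L]³ = [E]⁴/(ℏc)³.
1 GeV⁴ → 1/(ℏc)³ × (1 GeV in J)⁴ = 2.10e37 Pa.
Convert the energy scale: 3.47e3 eV⁴ = 3.47e-33 GeV⁴.
Result: 3.47e-33 × 2.10e37 = 7.28e4 Pa.

7.28e4 Pa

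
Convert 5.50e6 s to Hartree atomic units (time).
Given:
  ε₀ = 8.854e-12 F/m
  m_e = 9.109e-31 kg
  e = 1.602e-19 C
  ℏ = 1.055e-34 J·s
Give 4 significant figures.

atomic unit of time: τ_au = (4πε₀)²ℏ³/(m_e e⁴) = 2.423e-17 s.
5.50e6 / 2.423e-17 = 2.270e23

2.270e23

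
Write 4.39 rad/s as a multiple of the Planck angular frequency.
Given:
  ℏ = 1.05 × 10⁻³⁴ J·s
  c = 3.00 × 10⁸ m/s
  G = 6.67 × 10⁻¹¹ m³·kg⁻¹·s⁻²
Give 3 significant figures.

Planck angular frequency: ω_P = √(c⁵/(ℏG)) = 1.86 × 10⁴³ rad/s.
4.39 / 1.86 × 10⁴³ = 2.36 × 10⁻⁴³

2.36 × 10⁻⁴³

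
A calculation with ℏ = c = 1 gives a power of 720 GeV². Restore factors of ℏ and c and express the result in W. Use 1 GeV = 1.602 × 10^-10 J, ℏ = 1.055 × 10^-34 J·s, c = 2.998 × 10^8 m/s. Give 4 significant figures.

Power is [E]/[T] = [E]²/ℏ.
1 GeV² → 1/ℏ × (1 GeV in J)² = 2.433 × 10^14 W.
Result: 720 × 2.433 × 10^14 = 1.751 × 10^17 W.

1.751 × 10^17 W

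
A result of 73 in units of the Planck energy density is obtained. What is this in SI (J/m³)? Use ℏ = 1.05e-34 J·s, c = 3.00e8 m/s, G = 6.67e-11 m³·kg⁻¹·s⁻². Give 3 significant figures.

3.42e115 J/m³

One Planck energy density: u_P = c⁷/(ℏG²) = 4.68e113 J/m³.
73 × 4.68e113 J/m³ = 3.42e115 J/m³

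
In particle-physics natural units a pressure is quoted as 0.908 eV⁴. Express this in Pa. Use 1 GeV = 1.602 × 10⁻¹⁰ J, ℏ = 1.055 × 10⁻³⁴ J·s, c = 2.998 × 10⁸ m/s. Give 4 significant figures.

Pressure is [E]/[L]³ = [E]⁴/(ℏc)³.
1 GeV⁴ → 1/(ℏc)³ × (1 GeV in J)⁴ = 2.082 × 10³⁷ Pa.
Convert the energy scale: 0.908 eV⁴ = 9.08 × 10⁻³⁷ GeV⁴.
Result: 9.08 × 10⁻³⁷ × 2.082 × 10³⁷ = 18.90 Pa.

18.90 Pa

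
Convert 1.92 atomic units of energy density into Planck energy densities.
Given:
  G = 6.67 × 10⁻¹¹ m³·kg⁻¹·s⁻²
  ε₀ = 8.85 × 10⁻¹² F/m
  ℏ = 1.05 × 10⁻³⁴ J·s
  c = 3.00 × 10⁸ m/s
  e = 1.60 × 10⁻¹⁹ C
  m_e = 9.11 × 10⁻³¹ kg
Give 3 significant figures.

atomic unit of energy density: u_au = E_h/a₀³ = m_e⁴e¹⁰/((4πε₀)⁵ℏ⁸) = 3.01 × 10¹³ J/m³
Planck energy density: u_P = c⁷/(ℏG²) = 4.68 × 10¹¹³ J/m³
1.92 × 3.01 × 10¹³ / 4.68 × 10¹¹³ = 1.24 × 10⁻¹⁰⁰

1.24 × 10⁻¹⁰⁰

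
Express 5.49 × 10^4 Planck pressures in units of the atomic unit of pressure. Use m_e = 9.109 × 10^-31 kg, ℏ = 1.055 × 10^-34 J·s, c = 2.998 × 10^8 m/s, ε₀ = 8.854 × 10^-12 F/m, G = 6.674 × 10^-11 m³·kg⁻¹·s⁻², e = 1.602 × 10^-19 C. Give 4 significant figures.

8.682 × 10^104

Planck pressure: p_P = c⁷/(ℏG²) = 4.632 × 10^113 Pa
atomic unit of pressure: P_au = E_h/a₀³ = m_e⁴e¹⁰/((4πε₀)⁵ℏ⁸) = 2.929 × 10^13 Pa
5.49 × 10^4 × 4.632 × 10^113 / 2.929 × 10^13 = 8.682 × 10^104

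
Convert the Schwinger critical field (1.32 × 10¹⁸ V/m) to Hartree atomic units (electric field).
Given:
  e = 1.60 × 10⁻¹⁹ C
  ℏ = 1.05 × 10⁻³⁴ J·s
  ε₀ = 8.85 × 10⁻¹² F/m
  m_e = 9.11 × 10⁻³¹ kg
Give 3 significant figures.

2.54 × 10⁶

atomic unit of electric field: E_au = E_h/(e a₀) = m_e²e⁵/((4πε₀)³ℏ⁴) = 5.20 × 10¹¹ V/m.
1.32 × 10¹⁸ / 5.20 × 10¹¹ = 2.54 × 10⁶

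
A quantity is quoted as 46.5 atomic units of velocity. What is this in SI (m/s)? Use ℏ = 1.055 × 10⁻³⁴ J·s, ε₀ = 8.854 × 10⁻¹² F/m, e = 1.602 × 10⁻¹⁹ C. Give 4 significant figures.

1.017 × 10⁸ m/s

One atomic unit of velocity: v_au = e²/(4πε₀ℏ) = 2.186 × 10⁶ m/s.
46.5 × 2.186 × 10⁶ m/s = 1.017 × 10⁸ m/s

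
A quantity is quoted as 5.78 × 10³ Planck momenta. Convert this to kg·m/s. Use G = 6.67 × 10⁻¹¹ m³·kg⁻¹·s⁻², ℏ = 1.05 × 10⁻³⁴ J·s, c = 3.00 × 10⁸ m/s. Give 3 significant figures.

3.77 × 10⁴ kg·m/s

One Planck momentum: p_P = √(ℏc³/G) = 6.52 kg·m/s.
5.78 × 10³ × 6.52 kg·m/s = 3.77 × 10⁴ kg·m/s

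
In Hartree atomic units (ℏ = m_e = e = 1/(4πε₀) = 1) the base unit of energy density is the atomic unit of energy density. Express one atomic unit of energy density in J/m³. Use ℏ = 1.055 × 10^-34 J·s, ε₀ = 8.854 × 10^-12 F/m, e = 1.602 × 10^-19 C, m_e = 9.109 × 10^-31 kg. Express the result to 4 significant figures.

2.929 × 10^13 J/m³

u_au = E_h/a₀³ = m_e⁴e¹⁰/((4πε₀)⁵ℏ⁸)
E_h = 4.354 × 10^-18 J
a₀ = 5.297 × 10^-11 m
E_h/a₀³ = 2.929 × 10^13 J/m³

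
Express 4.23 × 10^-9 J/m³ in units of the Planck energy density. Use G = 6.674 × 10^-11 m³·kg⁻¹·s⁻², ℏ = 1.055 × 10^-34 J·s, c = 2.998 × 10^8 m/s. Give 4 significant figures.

Planck energy density: u_P = c⁷/(ℏG²) = 4.632 × 10^113 J/m³.
4.23 × 10^-9 / 4.632 × 10^113 = 9.132 × 10^-123

9.132 × 10^-123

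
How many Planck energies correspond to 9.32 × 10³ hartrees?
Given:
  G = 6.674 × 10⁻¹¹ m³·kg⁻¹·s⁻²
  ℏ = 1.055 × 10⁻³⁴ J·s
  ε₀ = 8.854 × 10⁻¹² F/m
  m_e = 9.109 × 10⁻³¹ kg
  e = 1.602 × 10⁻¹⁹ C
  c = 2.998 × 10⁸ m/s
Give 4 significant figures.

2.074 × 10⁻²³

hartree: E_h = m_e e⁴/(4πε₀ℏ)² = 4.354 × 10⁻¹⁸ J
Planck energy: E_P = √(ℏc⁵/G) = 1.957 × 10⁹ J
9.32 × 10³ × 4.354 × 10⁻¹⁸ / 1.957 × 10⁹ = 2.074 × 10⁻²³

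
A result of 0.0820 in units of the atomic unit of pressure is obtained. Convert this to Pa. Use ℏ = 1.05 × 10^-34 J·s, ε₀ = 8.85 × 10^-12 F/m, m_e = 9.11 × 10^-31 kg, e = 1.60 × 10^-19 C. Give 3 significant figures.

2.47 × 10^12 Pa

One atomic unit of pressure: P_au = E_h/a₀³ = m_e⁴e¹⁰/((4πε₀)⁵ℏ⁸) = 3.01 × 10^13 Pa.
0.0820 × 3.01 × 10^13 Pa = 2.47 × 10^12 Pa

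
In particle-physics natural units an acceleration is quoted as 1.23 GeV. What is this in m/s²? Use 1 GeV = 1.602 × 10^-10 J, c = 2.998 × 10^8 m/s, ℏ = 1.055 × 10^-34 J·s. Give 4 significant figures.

Acceleration is [L]/[T]² = c·[E]/ℏ.
1 GeV → c/ℏ × (1 GeV in J) = 4.552 × 10^32 m/s².
Result: 1.23 × 4.552 × 10^32 = 5.599 × 10^32 m/s².

5.599 × 10^32 m/s²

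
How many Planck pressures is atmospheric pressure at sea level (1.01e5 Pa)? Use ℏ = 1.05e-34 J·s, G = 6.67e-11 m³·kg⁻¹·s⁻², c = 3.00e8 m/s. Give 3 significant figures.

Planck pressure: p_P = c⁷/(ℏG²) = 4.68e113 Pa.
1.01e5 / 4.68e113 = 2.16e-109

2.16e-109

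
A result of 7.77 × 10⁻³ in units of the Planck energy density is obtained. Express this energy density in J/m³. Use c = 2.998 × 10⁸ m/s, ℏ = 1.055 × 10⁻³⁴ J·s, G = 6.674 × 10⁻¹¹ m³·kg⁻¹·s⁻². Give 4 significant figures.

3.599 × 10¹¹¹ J/m³

One Planck energy density: u_P = c⁷/(ℏG²) = 4.632 × 10¹¹³ J/m³.
7.77 × 10⁻³ × 4.632 × 10¹¹³ J/m³ = 3.599 × 10¹¹¹ J/m³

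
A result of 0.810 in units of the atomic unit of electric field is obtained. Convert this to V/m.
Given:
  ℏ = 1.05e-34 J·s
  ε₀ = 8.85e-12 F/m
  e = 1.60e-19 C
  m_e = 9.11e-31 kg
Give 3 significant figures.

4.22e11 V/m

One atomic unit of electric field: E_au = E_h/(e a₀) = m_e²e⁵/((4πε₀)³ℏ⁴) = 5.20e11 V/m.
0.810 × 5.20e11 V/m = 4.22e11 V/m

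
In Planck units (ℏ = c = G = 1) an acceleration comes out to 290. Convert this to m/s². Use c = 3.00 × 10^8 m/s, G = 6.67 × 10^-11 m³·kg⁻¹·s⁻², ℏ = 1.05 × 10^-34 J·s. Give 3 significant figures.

1.62 × 10^54 m/s²

One Planck acceleration: a_P = √(c⁷/(ℏG)) = 5.59 × 10^51 m/s².
290 × 5.59 × 10^51 m/s² = 1.62 × 10^54 m/s²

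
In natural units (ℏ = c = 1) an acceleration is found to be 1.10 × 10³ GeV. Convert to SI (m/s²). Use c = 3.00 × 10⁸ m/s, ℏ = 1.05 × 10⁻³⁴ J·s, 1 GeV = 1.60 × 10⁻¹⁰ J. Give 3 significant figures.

Acceleration is [L]/[T]² = c·[E]/ℏ.
1 GeV → c/ℏ × (1 GeV in J) = 4.57 × 10³² m/s².
Result: 1.10 × 10³ × 4.57 × 10³² = 5.03 × 10³⁵ m/s².

5.03 × 10³⁵ m/s²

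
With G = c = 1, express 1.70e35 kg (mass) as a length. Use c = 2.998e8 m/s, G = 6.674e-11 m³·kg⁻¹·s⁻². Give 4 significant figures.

In G = c = 1 units mass has dimensions of length; the conversion factor is G/c².
1.70e35 kg × (G/c²) = 1.262e8 m

1.262e8 m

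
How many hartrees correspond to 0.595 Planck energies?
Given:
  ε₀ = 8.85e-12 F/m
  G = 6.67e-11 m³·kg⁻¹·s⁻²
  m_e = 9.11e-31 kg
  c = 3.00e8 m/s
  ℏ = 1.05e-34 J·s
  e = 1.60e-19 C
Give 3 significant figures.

2.66e26

Planck energy: E_P = √(ℏc⁵/G) = 1.96e9 J
hartree: E_h = m_e e⁴/(4πε₀ℏ)² = 4.38e-18 J
0.595 × 1.96e9 / 4.38e-18 = 2.66e26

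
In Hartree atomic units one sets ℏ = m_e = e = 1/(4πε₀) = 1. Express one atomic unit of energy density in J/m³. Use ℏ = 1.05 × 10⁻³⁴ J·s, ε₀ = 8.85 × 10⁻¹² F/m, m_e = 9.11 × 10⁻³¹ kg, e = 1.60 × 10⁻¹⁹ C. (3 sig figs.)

u_au = E_h/a₀³ = m_e⁴e¹⁰/((4πε₀)⁵ℏ⁸)
E_h = 4.38 × 10⁻¹⁸ J
a₀ = 5.26 × 10⁻¹¹ m
E_h/a₀³ = 3.01 × 10¹³ J/m³

3.01 × 10¹³ J/m³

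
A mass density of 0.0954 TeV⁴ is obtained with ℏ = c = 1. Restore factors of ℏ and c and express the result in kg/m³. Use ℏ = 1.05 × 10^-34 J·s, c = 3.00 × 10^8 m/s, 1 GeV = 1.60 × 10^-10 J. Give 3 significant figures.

2.22 × 10^31 kg/m³

Mass density is [E]/(c²[L]³) = [E]⁴/(ℏ³c⁵).
1 GeV⁴ → 1/(ℏ³c⁵) × (1 GeV in J)⁴ = 2.33 × 10^20 kg/m³.
Convert the energy scale: 0.0954 TeV⁴ = 9.54 × 10^10 GeV⁴.
Result: 9.54 × 10^10 × 2.33 × 10^20 = 2.22 × 10^31 kg/m³.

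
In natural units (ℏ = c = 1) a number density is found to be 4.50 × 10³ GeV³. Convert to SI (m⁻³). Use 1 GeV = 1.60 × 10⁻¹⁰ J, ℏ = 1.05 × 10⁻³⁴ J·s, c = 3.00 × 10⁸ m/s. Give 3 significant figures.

5.90 × 10⁵⁰ m⁻³

Number density is [L]⁻³ = [E]³/(ℏc)³.
1 GeV³ → 1/(ℏc)³ × (1 GeV in J)³ = 1.31 × 10⁴⁷ m⁻³.
Result: 4.50 × 10³ × 1.31 × 10⁴⁷ = 5.90 × 10⁵⁰ m⁻³.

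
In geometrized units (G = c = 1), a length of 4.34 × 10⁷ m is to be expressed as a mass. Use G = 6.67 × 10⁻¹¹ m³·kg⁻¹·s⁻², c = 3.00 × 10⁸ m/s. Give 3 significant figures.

5.86 × 10³⁴ kg

Length → mass via c²/G.
4.34 × 10⁷ m × (c²/G) = 5.86 × 10³⁴ kg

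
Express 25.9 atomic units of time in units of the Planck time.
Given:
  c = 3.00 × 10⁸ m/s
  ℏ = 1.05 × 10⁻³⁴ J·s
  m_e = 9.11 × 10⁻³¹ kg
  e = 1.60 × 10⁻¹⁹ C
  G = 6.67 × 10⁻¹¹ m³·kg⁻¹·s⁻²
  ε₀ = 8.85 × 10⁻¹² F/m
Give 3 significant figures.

1.16 × 10²⁸

atomic unit of time: τ_au = (4πε₀)²ℏ³/(m_e e⁴) = 2.40 × 10⁻¹⁷ s
Planck time: t_P = √(ℏG/c⁵) = 5.37 × 10⁻⁴⁴ s
25.9 × 2.40 × 10⁻¹⁷ / 5.37 × 10⁻⁴⁴ = 1.16 × 10²⁸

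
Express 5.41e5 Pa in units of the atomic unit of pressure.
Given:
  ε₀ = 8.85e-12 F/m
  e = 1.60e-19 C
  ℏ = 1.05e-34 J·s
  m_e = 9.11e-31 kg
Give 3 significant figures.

1.80e-8

atomic unit of pressure: P_au = E_h/a₀³ = m_e⁴e¹⁰/((4πε₀)⁵ℏ⁸) = 3.01e13 Pa.
5.41e5 / 3.01e13 = 1.80e-8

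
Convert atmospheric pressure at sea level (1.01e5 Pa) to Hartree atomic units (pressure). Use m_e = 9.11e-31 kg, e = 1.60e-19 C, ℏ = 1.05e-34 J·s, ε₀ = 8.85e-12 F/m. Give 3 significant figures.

atomic unit of pressure: P_au = E_h/a₀³ = m_e⁴e¹⁰/((4πε₀)⁵ℏ⁸) = 3.01e13 Pa.
1.01e5 / 3.01e13 = 3.35e-9

3.35e-9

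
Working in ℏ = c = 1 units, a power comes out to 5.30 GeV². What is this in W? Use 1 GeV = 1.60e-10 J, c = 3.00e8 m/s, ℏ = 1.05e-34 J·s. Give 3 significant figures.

Power is [E]/[T] = [E]²/ℏ.
1 GeV² → 1/ℏ × (1 GeV in J)² = 2.44e14 W.
Result: 5.30 × 2.44e14 = 1.29e15 W.

1.29e15 W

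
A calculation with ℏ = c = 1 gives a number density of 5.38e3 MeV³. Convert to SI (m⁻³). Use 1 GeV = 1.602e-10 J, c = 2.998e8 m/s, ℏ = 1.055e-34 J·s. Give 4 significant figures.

Number density is [L]⁻³ = [E]³/(ℏc)³.
1 GeV³ → 1/(ℏc)³ × (1 GeV in J)³ = 1.299e47 m⁻³.
Convert the energy scale: 5.38e3 MeV³ = 5.38e-6 GeV³.
Result: 5.38e-6 × 1.299e47 = 6.991e41 m⁻³.

6.991e41 m⁻³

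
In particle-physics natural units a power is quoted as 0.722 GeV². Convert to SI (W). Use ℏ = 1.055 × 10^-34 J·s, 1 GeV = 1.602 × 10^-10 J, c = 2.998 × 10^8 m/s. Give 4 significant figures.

Power is [E]/[T] = [E]²/ℏ.
1 GeV² → 1/ℏ × (1 GeV in J)² = 2.433 × 10^14 W.
Result: 0.722 × 2.433 × 10^14 = 1.756 × 10^14 W.

1.756 × 10^14 W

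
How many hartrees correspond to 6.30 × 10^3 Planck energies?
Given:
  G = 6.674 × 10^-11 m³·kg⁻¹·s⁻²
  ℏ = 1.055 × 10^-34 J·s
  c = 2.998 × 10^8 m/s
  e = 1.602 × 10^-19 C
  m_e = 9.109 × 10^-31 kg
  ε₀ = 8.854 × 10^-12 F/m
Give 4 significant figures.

2.831 × 10^30

Planck energy: E_P = √(ℏc⁵/G) = 1.957 × 10^9 J
hartree: E_h = m_e e⁴/(4πε₀ℏ)² = 4.354 × 10^-18 J
6.30 × 10^3 × 1.957 × 10^9 / 4.354 × 10^-18 = 2.831 × 10^30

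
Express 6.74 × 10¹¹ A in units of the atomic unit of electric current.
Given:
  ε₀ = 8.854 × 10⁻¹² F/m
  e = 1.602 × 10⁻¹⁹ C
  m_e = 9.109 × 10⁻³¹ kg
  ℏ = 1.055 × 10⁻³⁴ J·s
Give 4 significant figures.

atomic unit of electric current: I_au = e E_h/ℏ = m_e e⁵/((4πε₀)²ℏ³) = 6.612 × 10⁻³ A.
6.74 × 10¹¹ / 6.612 × 10⁻³ = 1.019 × 10¹⁴

1.019 × 10¹⁴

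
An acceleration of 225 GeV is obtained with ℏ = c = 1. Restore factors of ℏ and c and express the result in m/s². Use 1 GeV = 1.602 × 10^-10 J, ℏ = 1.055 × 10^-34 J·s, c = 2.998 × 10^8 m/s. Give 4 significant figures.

Acceleration is [L]/[T]² = c·[E]/ℏ.
1 GeV → c/ℏ × (1 GeV in J) = 4.552 × 10^32 m/s².
Result: 225 × 4.552 × 10^32 = 1.024 × 10^35 m/s².

1.024 × 10^35 m/s²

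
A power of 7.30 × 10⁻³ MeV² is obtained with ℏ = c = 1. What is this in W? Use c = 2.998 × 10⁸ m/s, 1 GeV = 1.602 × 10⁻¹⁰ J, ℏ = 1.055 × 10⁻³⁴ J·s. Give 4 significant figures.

Power is [E]/[T] = [E]²/ℏ.
1 GeV² → 1/ℏ × (1 GeV in J)² = 2.433 × 10¹⁴ W.
Convert the energy scale: 7.30 × 10⁻³ MeV² = 7.30 × 10⁻⁹ GeV².
Result: 7.30 × 10⁻⁹ × 2.433 × 10¹⁴ = 1.776 × 10⁶ W.

1.776 × 10⁶ W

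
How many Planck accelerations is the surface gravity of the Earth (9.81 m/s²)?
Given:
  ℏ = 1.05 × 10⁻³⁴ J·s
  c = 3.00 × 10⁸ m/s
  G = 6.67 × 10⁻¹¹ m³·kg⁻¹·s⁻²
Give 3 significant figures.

1.76 × 10⁻⁵¹

Planck acceleration: a_P = √(c⁷/(ℏG)) = 5.59 × 10⁵¹ m/s².
9.81 / 5.59 × 10⁵¹ = 1.76 × 10⁻⁵¹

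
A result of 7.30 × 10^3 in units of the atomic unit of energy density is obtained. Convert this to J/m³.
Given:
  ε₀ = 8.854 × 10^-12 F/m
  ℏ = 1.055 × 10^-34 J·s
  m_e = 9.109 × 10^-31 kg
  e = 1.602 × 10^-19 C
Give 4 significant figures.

2.138 × 10^17 J/m³

One atomic unit of energy density: u_au = E_h/a₀³ = m_e⁴e¹⁰/((4πε₀)⁵ℏ⁸) = 2.929 × 10^13 J/m³.
7.30 × 10^3 × 2.929 × 10^13 J/m³ = 2.138 × 10^17 J/m³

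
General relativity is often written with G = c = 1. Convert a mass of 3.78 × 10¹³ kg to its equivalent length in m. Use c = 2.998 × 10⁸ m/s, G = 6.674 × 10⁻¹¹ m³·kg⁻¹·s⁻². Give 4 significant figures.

In G = c = 1 units mass has dimensions of length; the conversion factor is G/c².
3.78 × 10¹³ kg × (G/c²) = 2.807 × 10⁻¹⁴ m

2.807 × 10⁻¹⁴ m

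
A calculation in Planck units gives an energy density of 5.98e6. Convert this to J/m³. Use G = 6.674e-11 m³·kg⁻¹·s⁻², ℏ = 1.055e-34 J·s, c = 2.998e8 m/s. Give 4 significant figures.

One Planck energy density: u_P = c⁷/(ℏG²) = 4.632e113 J/m³.
5.98e6 × 4.632e113 J/m³ = 2.770e120 J/m³

2.770e120 J/m³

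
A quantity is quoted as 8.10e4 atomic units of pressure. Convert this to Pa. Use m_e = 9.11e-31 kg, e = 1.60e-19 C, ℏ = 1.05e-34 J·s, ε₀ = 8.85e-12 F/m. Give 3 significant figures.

2.44e18 Pa

One atomic unit of pressure: P_au = E_h/a₀³ = m_e⁴e¹⁰/((4πε₀)⁵ℏ⁸) = 3.01e13 Pa.
8.10e4 × 3.01e13 Pa = 2.44e18 Pa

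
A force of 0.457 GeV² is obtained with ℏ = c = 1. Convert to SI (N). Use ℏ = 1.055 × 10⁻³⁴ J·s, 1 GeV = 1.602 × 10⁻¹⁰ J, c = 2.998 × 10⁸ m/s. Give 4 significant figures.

3.708 × 10⁵ N

Force is [E]/[L] = [E]²/(ℏc); restore (ℏc)⁻¹.
1 GeV² → 1/(ℏc) × (1 GeV in J)² = 8.114 × 10⁵ N.
Result: 0.457 × 8.114 × 10⁵ = 3.708 × 10⁵ N.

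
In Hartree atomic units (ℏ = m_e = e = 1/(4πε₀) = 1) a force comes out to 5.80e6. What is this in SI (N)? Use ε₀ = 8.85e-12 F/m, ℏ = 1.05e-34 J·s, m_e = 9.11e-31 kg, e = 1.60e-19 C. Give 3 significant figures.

0.483 N

One atomic unit of force: F_au = E_h/a₀ = m_e²e⁶/((4πε₀)³ℏ⁴) = 8.33e-8 N.
5.80e6 × 8.33e-8 N = 0.483 N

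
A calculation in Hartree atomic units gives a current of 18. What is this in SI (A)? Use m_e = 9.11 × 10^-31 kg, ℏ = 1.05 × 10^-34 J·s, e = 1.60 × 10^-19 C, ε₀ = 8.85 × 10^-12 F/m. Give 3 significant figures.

0.120 A

One atomic unit of electric current: I_au = e E_h/ℏ = m_e e⁵/((4πε₀)²ℏ³) = 6.67 × 10^-3 A.
18 × 6.67 × 10^-3 A = 0.120 A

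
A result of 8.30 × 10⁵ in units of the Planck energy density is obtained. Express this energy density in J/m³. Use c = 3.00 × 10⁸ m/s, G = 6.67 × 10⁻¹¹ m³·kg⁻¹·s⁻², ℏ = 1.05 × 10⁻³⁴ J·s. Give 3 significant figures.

One Planck energy density: u_P = c⁷/(ℏG²) = 4.68 × 10¹¹³ J/m³.
8.30 × 10⁵ × 4.68 × 10¹¹³ J/m³ = 3.89 × 10¹¹⁹ J/m³

3.89 × 10¹¹⁹ J/m³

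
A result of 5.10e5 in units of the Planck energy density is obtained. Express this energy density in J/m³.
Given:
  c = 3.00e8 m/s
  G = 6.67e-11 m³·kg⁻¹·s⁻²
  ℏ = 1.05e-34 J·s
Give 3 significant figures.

2.39e119 J/m³

One Planck energy density: u_P = c⁷/(ℏG²) = 4.68e113 J/m³.
5.10e5 × 4.68e113 J/m³ = 2.39e119 J/m³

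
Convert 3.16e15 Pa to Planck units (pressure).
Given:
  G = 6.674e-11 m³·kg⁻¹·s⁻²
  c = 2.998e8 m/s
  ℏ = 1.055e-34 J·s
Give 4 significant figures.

6.822e-99

Planck pressure: p_P = c⁷/(ℏG²) = 4.632e113 Pa.
3.16e15 / 4.632e113 = 6.822e-99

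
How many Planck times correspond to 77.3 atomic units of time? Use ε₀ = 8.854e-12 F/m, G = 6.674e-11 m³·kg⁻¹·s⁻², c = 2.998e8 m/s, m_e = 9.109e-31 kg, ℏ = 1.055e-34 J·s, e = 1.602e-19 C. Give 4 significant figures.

3.474e28

atomic unit of time: τ_au = (4πε₀)²ℏ³/(m_e e⁴) = 2.423e-17 s
Planck time: t_P = √(ℏG/c⁵) = 5.392e-44 s
77.3 × 2.423e-17 / 5.392e-44 = 3.474e28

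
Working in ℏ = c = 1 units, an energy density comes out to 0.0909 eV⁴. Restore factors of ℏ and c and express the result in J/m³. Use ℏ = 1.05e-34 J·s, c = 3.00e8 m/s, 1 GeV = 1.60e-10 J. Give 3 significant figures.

[E]/[L]³ = [E]⁴/(ℏc)³; restore (ℏc)⁻³.
1 GeV⁴ → 1/(ℏc)³ × (1 GeV in J)⁴ = 2.10e37 J/m³.
Convert the energy scale: 0.0909 eV⁴ = 9.09e-38 GeV⁴.
Result: 9.09e-38 × 2.10e37 = 1.91 J/m³.

1.91 J/m³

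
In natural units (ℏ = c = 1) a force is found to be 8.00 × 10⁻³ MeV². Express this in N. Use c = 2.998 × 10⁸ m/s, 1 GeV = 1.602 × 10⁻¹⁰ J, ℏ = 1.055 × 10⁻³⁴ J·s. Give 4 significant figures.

Force is [E]/[L] = [E]²/(ℏc); restore (ℏc)⁻¹.
1 GeV² → 1/(ℏc) × (1 GeV in J)² = 8.114 × 10⁵ N.
Convert the energy scale: 8.00 × 10⁻³ MeV² = 8.00 × 10⁻⁹ GeV².
Result: 8.00 × 10⁻⁹ × 8.114 × 10⁵ = 6.491 × 10⁻³ N.

6.491 × 10⁻³ N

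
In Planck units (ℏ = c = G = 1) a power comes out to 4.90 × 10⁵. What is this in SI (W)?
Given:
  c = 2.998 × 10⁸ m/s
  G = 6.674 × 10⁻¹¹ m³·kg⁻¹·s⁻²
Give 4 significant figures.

1.778 × 10⁵⁸ W

One Planck power: P_P = c⁵/G = 3.629 × 10⁵² W.
4.90 × 10⁵ × 3.629 × 10⁵² W = 1.778 × 10⁵⁸ W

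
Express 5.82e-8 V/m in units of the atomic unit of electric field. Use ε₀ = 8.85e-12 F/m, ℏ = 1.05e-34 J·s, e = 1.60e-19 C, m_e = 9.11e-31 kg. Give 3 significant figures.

atomic unit of electric field: E_au = E_h/(e a₀) = m_e²e⁵/((4πε₀)³ℏ⁴) = 5.20e11 V/m.
5.82e-8 / 5.20e11 = 1.12e-19

1.12e-19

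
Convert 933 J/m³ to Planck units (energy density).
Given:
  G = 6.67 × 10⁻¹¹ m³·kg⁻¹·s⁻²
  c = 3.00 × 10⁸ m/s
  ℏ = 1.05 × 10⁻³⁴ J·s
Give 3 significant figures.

Planck energy density: u_P = c⁷/(ℏG²) = 4.68 × 10¹¹³ J/m³.
933 / 4.68 × 10¹¹³ = 1.99 × 10⁻¹¹¹

1.99 × 10⁻¹¹¹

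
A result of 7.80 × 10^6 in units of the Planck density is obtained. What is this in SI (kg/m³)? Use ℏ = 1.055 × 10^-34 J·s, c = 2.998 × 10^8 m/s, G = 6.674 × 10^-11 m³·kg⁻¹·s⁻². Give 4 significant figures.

One Planck density: ρ_P = c⁵/(ℏG²) = 5.154 × 10^96 kg/m³.
7.80 × 10^6 × 5.154 × 10^96 kg/m³ = 4.020 × 10^103 kg/m³

4.020 × 10^103 kg/m³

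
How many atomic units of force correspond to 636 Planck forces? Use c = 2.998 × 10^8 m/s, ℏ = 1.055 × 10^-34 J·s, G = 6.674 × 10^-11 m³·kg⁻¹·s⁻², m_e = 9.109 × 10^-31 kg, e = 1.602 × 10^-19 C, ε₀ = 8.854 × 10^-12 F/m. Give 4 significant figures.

Planck force: F_P = c⁴/G = 1.210 × 10^44 N
atomic unit of force: F_au = E_h/a₀ = m_e²e⁶/((4πε₀)³ℏ⁴) = 8.220 × 10^-8 N
636 × 1.210 × 10^44 / 8.220 × 10^-8 = 9.366 × 10^53

9.366 × 10^53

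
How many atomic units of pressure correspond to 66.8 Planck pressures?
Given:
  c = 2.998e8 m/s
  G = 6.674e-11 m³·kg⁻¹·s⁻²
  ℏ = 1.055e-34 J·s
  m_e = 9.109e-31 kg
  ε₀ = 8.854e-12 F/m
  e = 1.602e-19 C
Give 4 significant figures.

Planck pressure: p_P = c⁷/(ℏG²) = 4.632e113 Pa
atomic unit of pressure: P_au = E_h/a₀³ = m_e⁴e¹⁰/((4πε₀)⁵ℏ⁸) = 2.929e13 Pa
66.8 × 4.632e113 / 2.929e13 = 1.056e102

1.056e102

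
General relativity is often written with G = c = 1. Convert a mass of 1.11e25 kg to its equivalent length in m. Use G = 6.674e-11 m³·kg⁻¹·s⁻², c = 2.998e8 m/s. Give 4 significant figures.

In G = c = 1 units mass has dimensions of length; the conversion factor is G/c².
1.11e25 kg × (G/c²) = 8.242e-3 m

8.242e-3 m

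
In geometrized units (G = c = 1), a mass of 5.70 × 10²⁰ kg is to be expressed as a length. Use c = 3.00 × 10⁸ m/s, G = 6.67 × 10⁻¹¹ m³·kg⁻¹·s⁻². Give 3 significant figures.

In G = c = 1 units mass has dimensions of length; the conversion factor is G/c².
5.70 × 10²⁰ kg × (G/c²) = 4.22 × 10⁻⁷ m

4.22 × 10⁻⁷ m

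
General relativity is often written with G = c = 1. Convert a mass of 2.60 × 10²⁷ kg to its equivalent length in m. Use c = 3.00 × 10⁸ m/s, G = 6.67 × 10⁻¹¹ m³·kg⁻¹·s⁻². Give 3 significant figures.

In G = c = 1 units mass has dimensions of length; the conversion factor is G/c².
2.60 × 10²⁷ kg × (G/c²) = 1.93 m

1.93 m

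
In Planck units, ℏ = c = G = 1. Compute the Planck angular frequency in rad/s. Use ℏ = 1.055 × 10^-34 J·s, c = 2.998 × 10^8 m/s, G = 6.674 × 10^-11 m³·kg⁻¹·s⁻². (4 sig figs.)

1.855 × 10^43 rad/s

Dimensional analysis gives ω_P = √(c⁵/(ℏG)).
  = √(3.440 × 10^86)
  = 1.855 × 10^43 rad/s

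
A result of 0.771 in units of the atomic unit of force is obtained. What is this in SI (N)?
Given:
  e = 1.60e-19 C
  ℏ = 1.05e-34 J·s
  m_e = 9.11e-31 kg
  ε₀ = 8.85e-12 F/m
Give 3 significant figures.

6.42e-8 N

One atomic unit of force: F_au = E_h/a₀ = m_e²e⁶/((4πε₀)³ℏ⁴) = 8.33e-8 N.
0.771 × 8.33e-8 N = 6.42e-8 N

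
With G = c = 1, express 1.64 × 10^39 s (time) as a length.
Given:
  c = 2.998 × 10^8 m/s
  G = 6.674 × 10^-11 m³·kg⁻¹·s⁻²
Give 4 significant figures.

Time → length via c.
1.64 × 10^39 s × (c) = 4.917 × 10^47 m

4.917 × 10^47 m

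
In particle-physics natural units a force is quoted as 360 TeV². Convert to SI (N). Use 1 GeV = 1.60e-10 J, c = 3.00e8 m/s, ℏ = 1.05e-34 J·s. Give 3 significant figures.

Force is [E]/[L] = [E]²/(ℏc); restore (ℏc)⁻¹.
1 GeV² → 1/(ℏc) × (1 GeV in J)² = 8.13e5 N.
Convert the energy scale: 360 TeV² = 3.60e8 GeV².
Result: 3.60e8 × 8.13e5 = 2.93e14 N.

2.93e14 N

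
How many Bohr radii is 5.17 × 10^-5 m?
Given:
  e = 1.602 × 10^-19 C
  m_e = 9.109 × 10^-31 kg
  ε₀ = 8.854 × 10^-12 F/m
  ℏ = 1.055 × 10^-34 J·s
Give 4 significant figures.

9.760 × 10^5

Bohr radius: a₀ = 4πε₀ℏ²/(m_e e²) = 5.297 × 10^-11 m.
5.17 × 10^-5 / 5.297 × 10^-11 = 9.760 × 10^5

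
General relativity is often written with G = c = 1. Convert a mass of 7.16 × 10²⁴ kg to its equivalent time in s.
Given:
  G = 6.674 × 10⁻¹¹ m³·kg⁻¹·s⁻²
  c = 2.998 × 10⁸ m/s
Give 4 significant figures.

Mass → time via G/c³.
7.16 × 10²⁴ kg × (G/c³) = 1.773 × 10⁻¹¹ s

1.773 × 10⁻¹¹ s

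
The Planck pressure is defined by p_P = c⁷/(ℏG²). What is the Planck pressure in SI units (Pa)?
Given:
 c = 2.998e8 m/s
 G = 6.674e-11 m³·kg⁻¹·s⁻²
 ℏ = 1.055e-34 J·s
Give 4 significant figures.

4.632e113 Pa

p_P = c⁷/(ℏG²)
  = 2.177e59 / 4.699e-55
  = 4.632e113 Pa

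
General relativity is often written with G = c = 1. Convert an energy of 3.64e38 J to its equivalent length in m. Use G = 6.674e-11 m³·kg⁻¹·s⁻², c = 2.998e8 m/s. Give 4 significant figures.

3.007e-6 m

Energy → length via G/c⁴.
3.64e38 J × (G/c⁴) = 3.007e-6 m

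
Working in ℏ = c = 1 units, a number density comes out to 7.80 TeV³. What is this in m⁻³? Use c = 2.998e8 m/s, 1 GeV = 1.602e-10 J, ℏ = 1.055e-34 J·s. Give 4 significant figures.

1.014e57 m⁻³

Number density is [L]⁻³ = [E]³/(ℏc)³.
1 GeV³ → 1/(ℏc)³ × (1 GeV in J)³ = 1.299e47 m⁻³.
Convert the energy scale: 7.80 TeV³ = 7.80e9 GeV³.
Result: 7.80e9 × 1.299e47 = 1.014e57 m⁻³.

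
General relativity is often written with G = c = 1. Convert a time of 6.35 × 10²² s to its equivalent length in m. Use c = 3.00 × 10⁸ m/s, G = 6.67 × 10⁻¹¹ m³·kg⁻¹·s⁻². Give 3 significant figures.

Time → length via c.
6.35 × 10²² s × (c) = 1.90 × 10³¹ m

1.90 × 10³¹ m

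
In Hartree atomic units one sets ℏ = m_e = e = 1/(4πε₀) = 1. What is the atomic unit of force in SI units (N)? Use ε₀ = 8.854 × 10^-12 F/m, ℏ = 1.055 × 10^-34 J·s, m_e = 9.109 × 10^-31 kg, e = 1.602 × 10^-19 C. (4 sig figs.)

F_au = E_h/a₀ = m_e²e⁶/((4πε₀)³ℏ⁴)
E_h = 4.354 × 10^-18 J
a₀ = 5.297 × 10^-11 m
E_h/a₀ = 8.220 × 10^-8 N

8.220 × 10^-8 N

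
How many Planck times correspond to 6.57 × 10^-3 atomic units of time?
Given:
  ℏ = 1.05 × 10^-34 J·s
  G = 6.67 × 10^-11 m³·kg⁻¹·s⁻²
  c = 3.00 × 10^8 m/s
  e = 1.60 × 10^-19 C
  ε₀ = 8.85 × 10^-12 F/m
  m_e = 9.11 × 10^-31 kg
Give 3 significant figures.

2.93 × 10^24

atomic unit of time: τ_au = (4πε₀)²ℏ³/(m_e e⁴) = 2.40 × 10^-17 s
Planck time: t_P = √(ℏG/c⁵) = 5.37 × 10^-44 s
6.57 × 10^-3 × 2.40 × 10^-17 / 5.37 × 10^-44 = 2.93 × 10^24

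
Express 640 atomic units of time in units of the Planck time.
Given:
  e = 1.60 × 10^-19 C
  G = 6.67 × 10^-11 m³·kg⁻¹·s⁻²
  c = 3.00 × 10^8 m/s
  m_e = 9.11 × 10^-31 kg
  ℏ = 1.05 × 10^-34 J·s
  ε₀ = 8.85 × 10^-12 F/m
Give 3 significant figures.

2.86 × 10^29

atomic unit of time: τ_au = (4πε₀)²ℏ³/(m_e e⁴) = 2.40 × 10^-17 s
Planck time: t_P = √(ℏG/c⁵) = 5.37 × 10^-44 s
640 × 2.40 × 10^-17 / 5.37 × 10^-44 = 2.86 × 10^29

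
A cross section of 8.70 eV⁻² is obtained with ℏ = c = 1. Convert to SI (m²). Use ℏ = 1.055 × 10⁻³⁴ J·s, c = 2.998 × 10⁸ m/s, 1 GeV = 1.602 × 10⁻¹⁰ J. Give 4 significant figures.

3.391 × 10⁻¹³ m²

Area is [L]² = [E]⁻²·(ℏc)²; restore (ℏc)².
1 GeV⁻² → (ℏc)² × (1 GeV in J)⁻² = 3.898 × 10⁻³² m².
Convert the energy scale: 8.70 eV⁻² = 8.70 × 10¹⁸ GeV⁻².
Result: 8.70 × 10¹⁸ × 3.898 × 10⁻³² = 3.391 × 10⁻¹³ m².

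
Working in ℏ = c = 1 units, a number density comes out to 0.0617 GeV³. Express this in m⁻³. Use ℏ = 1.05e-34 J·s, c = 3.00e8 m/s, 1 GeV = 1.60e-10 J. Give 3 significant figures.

Number density is [L]⁻³ = [E]³/(ℏc)³.
1 GeV³ → 1/(ℏc)³ × (1 GeV in J)³ = 1.31e47 m⁻³.
Result: 0.0617 × 1.31e47 = 8.09e45 m⁻³.

8.09e45 m⁻³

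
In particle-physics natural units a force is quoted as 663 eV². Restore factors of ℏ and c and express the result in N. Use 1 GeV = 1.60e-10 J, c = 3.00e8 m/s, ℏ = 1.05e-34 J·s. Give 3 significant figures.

5.39e-10 N

Force is [E]/[L] = [E]²/(ℏc); restore (ℏc)⁻¹.
1 GeV² → 1/(ℏc) × (1 GeV in J)² = 8.13e5 N.
Convert the energy scale: 663 eV² = 6.63e-16 GeV².
Result: 6.63e-16 × 8.13e5 = 5.39e-10 N.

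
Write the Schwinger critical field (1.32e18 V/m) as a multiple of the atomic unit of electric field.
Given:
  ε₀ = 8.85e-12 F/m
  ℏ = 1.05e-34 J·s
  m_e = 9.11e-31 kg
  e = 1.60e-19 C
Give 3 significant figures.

2.54e6

atomic unit of electric field: E_au = E_h/(e a₀) = m_e²e⁵/((4πε₀)³ℏ⁴) = 5.20e11 V/m.
1.32e18 / 5.20e11 = 2.54e6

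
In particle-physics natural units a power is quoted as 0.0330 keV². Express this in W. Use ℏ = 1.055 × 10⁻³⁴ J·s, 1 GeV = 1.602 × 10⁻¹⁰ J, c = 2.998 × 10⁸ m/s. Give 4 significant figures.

8.028 W

Power is [E]/[T] = [E]²/ℏ.
1 GeV² → 1/ℏ × (1 GeV in J)² = 2.433 × 10¹⁴ W.
Convert the energy scale: 0.0330 keV² = 3.30 × 10⁻¹⁴ GeV².
Result: 3.30 × 10⁻¹⁴ × 2.433 × 10¹⁴ = 8.028 W.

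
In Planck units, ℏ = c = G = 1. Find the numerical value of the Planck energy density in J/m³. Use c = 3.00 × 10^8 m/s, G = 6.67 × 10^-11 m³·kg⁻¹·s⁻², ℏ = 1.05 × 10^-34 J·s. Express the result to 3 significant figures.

Dimensional analysis gives u_P = c⁷/(ℏG²).
  = 2.19 × 10^59 / 4.67 × 10^-55
  = 4.68 × 10^113 J/m³

4.68 × 10^113 J/m³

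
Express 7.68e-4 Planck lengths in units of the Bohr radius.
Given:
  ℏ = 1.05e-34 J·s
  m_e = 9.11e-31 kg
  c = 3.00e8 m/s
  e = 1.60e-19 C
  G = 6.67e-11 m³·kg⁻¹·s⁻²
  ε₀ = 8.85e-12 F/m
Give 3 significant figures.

Planck length: ℓ_P = √(ℏG/c³) = 1.61e-35 m
Bohr radius: a₀ = 4πε₀ℏ²/(m_e e²) = 5.26e-11 m
7.68e-4 × 1.61e-35 / 5.26e-11 = 2.35e-28

2.35e-28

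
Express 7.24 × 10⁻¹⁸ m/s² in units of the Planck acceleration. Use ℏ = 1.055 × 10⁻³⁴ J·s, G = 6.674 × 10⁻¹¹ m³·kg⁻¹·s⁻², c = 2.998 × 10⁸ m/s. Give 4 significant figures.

1.302 × 10⁻⁶⁹

Planck acceleration: a_P = √(c⁷/(ℏG)) = 5.560 × 10⁵¹ m/s².
7.24 × 10⁻¹⁸ / 5.560 × 10⁵¹ = 1.302 × 10⁻⁶⁹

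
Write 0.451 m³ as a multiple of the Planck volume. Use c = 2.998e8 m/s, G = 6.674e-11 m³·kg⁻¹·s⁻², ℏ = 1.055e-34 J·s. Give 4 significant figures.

Planck volume: V_P = (ℏG/c³)^(3/2) = 4.224e-105 m³.
0.451 / 4.224e-105 = 1.068e104

1.068e104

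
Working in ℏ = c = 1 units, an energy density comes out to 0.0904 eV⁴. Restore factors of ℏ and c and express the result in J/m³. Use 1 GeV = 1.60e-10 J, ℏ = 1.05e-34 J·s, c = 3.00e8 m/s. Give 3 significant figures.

[E]/[L]³ = [E]⁴/(ℏc)³; restore (ℏc)⁻³.
1 GeV⁴ → 1/(ℏc)³ × (1 GeV in J)⁴ = 2.10e37 J/m³.
Convert the energy scale: 0.0904 eV⁴ = 9.04e-38 GeV⁴.
Result: 9.04e-38 × 2.10e37 = 1.90 J/m³.

1.90 J/m³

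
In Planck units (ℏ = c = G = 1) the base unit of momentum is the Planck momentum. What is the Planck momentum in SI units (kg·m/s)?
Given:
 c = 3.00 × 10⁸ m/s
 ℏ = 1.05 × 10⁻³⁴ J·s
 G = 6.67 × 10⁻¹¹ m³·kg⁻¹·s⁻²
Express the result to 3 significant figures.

p_P = √(ℏc³/G)
  = √(42.5)
  = 6.52 kg·m/s

6.52 kg·m/s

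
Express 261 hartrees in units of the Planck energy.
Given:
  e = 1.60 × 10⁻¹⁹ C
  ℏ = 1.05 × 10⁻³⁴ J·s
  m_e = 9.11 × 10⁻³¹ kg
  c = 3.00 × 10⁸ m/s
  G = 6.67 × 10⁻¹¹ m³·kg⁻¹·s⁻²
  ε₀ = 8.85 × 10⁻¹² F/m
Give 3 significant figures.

5.84 × 10⁻²⁵

hartree: E_h = m_e e⁴/(4πε₀ℏ)² = 4.38 × 10⁻¹⁸ J
Planck energy: E_P = √(ℏc⁵/G) = 1.96 × 10⁹ J
261 × 4.38 × 10⁻¹⁸ / 1.96 × 10⁹ = 5.84 × 10⁻²⁵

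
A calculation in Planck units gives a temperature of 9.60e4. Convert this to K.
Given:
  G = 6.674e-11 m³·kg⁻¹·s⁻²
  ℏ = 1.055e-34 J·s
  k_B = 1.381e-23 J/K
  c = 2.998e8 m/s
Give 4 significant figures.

1.360e37 K

One Planck temperature: T_P = √(ℏc⁵/G) / k_B = 1.417e32 K.
9.60e4 × 1.417e32 K = 1.360e37 K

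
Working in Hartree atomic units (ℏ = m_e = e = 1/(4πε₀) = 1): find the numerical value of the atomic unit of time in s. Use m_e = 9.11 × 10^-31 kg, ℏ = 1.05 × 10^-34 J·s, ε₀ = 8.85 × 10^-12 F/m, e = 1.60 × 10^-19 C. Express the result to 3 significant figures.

2.40 × 10^-17 s

Dimensional analysis gives τ_au = (4πε₀)²ℏ³/(m_e e⁴).
E_h = 4.38 × 10^-18 J
ℏ/E_h = 2.40 × 10^-17 s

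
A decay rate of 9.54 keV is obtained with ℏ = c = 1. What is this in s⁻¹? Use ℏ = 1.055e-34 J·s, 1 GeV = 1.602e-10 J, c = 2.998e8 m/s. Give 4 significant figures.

A rate is [E]/ℏ; divide by ℏ.
1 GeV → 1/ℏ × (1 GeV in J) = 1.518e24 s⁻¹.
Convert the energy scale: 9.54 keV = 9.54e-6 GeV.
Result: 9.54e-6 × 1.518e24 = 1.449e19 s⁻¹.

1.449e19 s⁻¹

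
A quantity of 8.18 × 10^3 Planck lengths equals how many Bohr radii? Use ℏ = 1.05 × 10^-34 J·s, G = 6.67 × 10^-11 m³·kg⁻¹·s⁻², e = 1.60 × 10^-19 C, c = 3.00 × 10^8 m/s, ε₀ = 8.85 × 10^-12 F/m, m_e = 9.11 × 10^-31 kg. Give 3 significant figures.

2.51 × 10^-21

Planck length: ℓ_P = √(ℏG/c³) = 1.61 × 10^-35 m
Bohr radius: a₀ = 4πε₀ℏ²/(m_e e²) = 5.26 × 10^-11 m
8.18 × 10^3 × 1.61 × 10^-35 / 5.26 × 10^-11 = 2.51 × 10^-21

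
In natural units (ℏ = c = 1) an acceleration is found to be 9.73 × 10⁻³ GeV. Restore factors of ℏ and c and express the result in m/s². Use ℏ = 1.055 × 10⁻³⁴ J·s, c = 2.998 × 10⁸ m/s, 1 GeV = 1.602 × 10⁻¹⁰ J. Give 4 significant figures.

Acceleration is [L]/[T]² = c·[E]/ℏ.
1 GeV → c/ℏ × (1 GeV in J) = 4.552 × 10³² m/s².
Result: 9.73 × 10⁻³ × 4.552 × 10³² = 4.429 × 10³⁰ m/s².

4.429 × 10³⁰ m/s²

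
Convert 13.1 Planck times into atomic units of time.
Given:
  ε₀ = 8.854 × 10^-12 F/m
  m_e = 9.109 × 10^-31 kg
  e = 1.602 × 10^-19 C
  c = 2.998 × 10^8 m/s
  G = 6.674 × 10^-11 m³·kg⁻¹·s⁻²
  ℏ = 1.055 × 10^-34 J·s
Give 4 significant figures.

2.915 × 10^-26

Planck time: t_P = √(ℏG/c⁵) = 5.392 × 10^-44 s
atomic unit of time: τ_au = (4πε₀)²ℏ³/(m_e e⁴) = 2.423 × 10^-17 s
13.1 × 5.392 × 10^-44 / 2.423 × 10^-17 = 2.915 × 10^-26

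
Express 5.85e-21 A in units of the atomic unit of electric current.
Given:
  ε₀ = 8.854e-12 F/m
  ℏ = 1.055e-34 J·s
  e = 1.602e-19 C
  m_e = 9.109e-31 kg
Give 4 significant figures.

atomic unit of electric current: I_au = e E_h/ℏ = m_e e⁵/((4πε₀)²ℏ³) = 6.612e-3 A.
5.85e-21 / 6.612e-3 = 8.848e-19

8.848e-19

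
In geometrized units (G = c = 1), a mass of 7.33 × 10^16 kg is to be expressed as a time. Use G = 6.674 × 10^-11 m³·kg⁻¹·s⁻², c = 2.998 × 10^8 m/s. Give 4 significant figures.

Mass → time via G/c³.
7.33 × 10^16 kg × (G/c³) = 1.815 × 10^-19 s

1.815 × 10^-19 s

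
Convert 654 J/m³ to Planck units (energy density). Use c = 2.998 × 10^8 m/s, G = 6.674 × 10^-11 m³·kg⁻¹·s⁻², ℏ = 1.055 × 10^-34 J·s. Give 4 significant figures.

Planck energy density: u_P = c⁷/(ℏG²) = 4.632 × 10^113 J/m³.
654 / 4.632 × 10^113 = 1.412 × 10^-111

1.412 × 10^-111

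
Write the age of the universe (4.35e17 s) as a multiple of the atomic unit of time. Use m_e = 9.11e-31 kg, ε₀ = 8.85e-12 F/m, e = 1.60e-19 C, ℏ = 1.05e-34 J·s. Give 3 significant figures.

atomic unit of time: τ_au = (4πε₀)²ℏ³/(m_e e⁴) = 2.40e-17 s.
4.35e17 / 2.40e-17 = 1.81e34

1.81e34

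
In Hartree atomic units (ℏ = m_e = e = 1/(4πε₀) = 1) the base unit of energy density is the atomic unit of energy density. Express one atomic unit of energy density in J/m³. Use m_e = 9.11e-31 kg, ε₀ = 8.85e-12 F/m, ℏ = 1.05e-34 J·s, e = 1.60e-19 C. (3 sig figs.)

3.01e13 J/m³

u_au = E_h/a₀³ = m_e⁴e¹⁰/((4πε₀)⁵ℏ⁸)
E_h = 4.38e-18 J
a₀ = 5.26e-11 m
E_h/a₀³ = 3.01e13 J/m³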